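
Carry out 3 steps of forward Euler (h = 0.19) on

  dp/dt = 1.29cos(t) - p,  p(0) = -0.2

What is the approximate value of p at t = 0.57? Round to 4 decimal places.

0.4771

Euler: p_{n+1} = p_n + h·f(t_n, p_n).
t=0.000000, p=-0.200000: f=1.490000 → p ← -0.200000 + 0.19·1.490000 = 0.083100
t=0.190000, p=0.083100: f=1.183685 → p ← 0.083100 + 0.19·1.183685 = 0.308000
t=0.380000, p=0.308000: f=0.889977 → p ← 0.308000 + 0.19·0.889977 = 0.477096
p(0.57) ≈ 0.4771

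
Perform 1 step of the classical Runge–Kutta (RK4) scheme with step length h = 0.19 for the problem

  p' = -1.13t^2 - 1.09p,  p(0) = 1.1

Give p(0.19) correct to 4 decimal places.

0.8918

RK4: k1 = f(t_n, p_n); k2 = f(t_n + h/2, p_n + (h/2)·k1); k3 = f(t_n + h/2, p_n + (h/2)·k2); k4 = f(t_n + h, p_n + h·k3); p_{n+1} = p_n + (h/6)·(k1 + 2k2 + 2k3 + k4).
t=0.000000, p=1.100000:
  k1 = f(0.000000, 1.100000) = -1.199000
  k2 = f(0.095000, 0.986095) = -1.085042
  k3 = f(0.095000, 0.996921) = -1.096842
  k4 = f(0.190000, 0.891600) = -1.012637
  p ← 1.100000 + (0.19/6)·(k1 + 2k2 + 2k3 + k4) = 0.891779
p(0.19) ≈ 0.8918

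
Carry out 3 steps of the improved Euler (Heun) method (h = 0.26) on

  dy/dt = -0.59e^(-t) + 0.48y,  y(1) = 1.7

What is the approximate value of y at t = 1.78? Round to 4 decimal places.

2.3227

Heun: k1 = f(t_n, y_n); k2 = f(t_n + h, y_n + h·k1); y_{n+1} = y_n + (h/2)·(k1 + k2).
t=1.000000, y=1.700000:
  k1 = f(1.000000, 1.700000) = 0.598951
  k2 = f(1.260000, 1.855727) = 0.723393
  y ← 1.700000 + (0.26/2)·(0.598951 + 0.723393) = 1.871905
t=1.260000, y=1.871905:
  k1 = f(1.260000, 1.871905) = 0.731158
  k2 = f(1.520000, 2.062006) = 0.860723
  y ← 1.871905 + (0.26/2)·(0.731158 + 0.860723) = 2.078849
t=1.520000, y=2.078849:
  k1 = f(1.520000, 2.078849) = 0.868808
  k2 = f(1.780000, 2.304739) = 1.006778
  y ← 2.078849 + (0.26/2)·(0.868808 + 1.006778) = 2.322676
y(1.78) ≈ 2.3227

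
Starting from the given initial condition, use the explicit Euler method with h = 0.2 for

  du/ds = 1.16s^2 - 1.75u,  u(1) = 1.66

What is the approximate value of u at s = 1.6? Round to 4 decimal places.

1.2258

Euler: u_{n+1} = u_n + h·f(s_n, u_n).
s=1.000000, u=1.660000: f=-1.745000 → u ← 1.660000 + 0.2·(-1.745000) = 1.311000
s=1.200000, u=1.311000: f=-0.623850 → u ← 1.311000 + 0.2·(-0.623850) = 1.186230
s=1.400000, u=1.186230: f=0.197697 → u ← 1.186230 + 0.2·0.197697 = 1.225769
u(1.6) ≈ 1.2258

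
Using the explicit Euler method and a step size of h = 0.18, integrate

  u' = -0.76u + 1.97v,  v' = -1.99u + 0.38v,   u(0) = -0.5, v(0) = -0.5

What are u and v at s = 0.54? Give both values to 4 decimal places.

-0.6196, 0.0611

Euler on (u,v): u_{n+1} = u_n + h·u', v_{n+1} = v_n + h·v'.
0.000000: (-0.500000, -0.500000); f=(-0.605000, 0.805000) → (-0.608900, -0.355100)
0.180000: (-0.608900, -0.355100); f=(-0.236783, 1.076773) → (-0.651521, -0.161281)
0.360000: (-0.651521, -0.161281); f=(0.177433, 1.235240) → (-0.619583, 0.061062)
(u(0.54), v(0.54)) ≈ (-0.6196, 0.0611)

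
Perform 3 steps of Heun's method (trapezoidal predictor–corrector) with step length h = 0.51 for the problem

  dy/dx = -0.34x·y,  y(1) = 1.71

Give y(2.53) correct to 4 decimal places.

0.6950

Heun: k1 = f(x_n, y_n); k2 = f(x_n + h, y_n + h·k1); y_{n+1} = y_n + (h/2)·(k1 + k2).
x=1.000000, y=1.710000:
  k1 = f(1.000000, 1.710000) = -0.581400
  k2 = f(1.510000, 1.413486) = -0.725684
  y ← 1.710000 + (0.51/2)·(-0.581400 + (-0.725684)) = 1.376694
x=1.510000, y=1.376694:
  k1 = f(1.510000, 1.376694) = -0.706795
  k2 = f(2.020000, 1.016228) = -0.697946
  y ← 1.376694 + (0.51/2)·(-0.706795 + (-0.697946)) = 1.018485
x=2.020000, y=1.018485:
  k1 = f(2.020000, 1.018485) = -0.699495
  k2 = f(2.530000, 0.661742) = -0.569231
  y ← 1.018485 + (0.51/2)·(-0.699495 + (-0.569231)) = 0.694960
y(2.53) ≈ 0.6950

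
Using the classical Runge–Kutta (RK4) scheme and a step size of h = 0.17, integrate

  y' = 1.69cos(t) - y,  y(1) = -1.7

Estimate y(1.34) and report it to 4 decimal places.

-1.0252

RK4: k1 = f(t_n, y_n); k2 = f(t_n + h/2, y_n + (h/2)·k1); k3 = f(t_n + h/2, y_n + (h/2)·k2); k4 = f(t_n + h, y_n + h·k3); y_{n+1} = y_n + (h/6)·(k1 + 2k2 + 2k3 + k4).
t=1.000000, y=-1.700000:
  k1 = f(1.000000, -1.700000) = 2.613111
  k2 = f(1.085000, -1.477886) = 2.266968
  k3 = f(1.085000, -1.507308) = 2.296390
  k4 = f(1.170000, -1.309614) = 1.968970
  y ← -1.700000 + (0.17/6)·(k1 + 2k2 + 2k3 + k4) = -1.311584
t=1.170000, y=-1.311584:
  k1 = f(1.170000, -1.311584) = 1.970940
  k2 = f(1.255000, -1.144054) = 1.668923
  k3 = f(1.255000, -1.169726) = 1.694595
  k4 = f(1.340000, -1.023503) = 1.410095
  y ← -1.311584 + (0.17/6)·(k1 + 2k2 + 2k3 + k4) = -1.025189
y(1.34) ≈ -1.0252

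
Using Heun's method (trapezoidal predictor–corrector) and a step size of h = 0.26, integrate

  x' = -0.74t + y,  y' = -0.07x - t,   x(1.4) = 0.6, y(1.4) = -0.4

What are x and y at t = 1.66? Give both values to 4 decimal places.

0.1529, -0.8053

Heun on (x,y): k1 = f(t_n, state_n); k2 = f(t_n + h, state_n + h·k1); state_{n+1} = state_n + (h/2)·(k1 + k2).
1.400000: (0.600000, -0.400000)
  k1 = (-1.436000, -1.442000)
  predictor → (0.226640, -0.774920)
  k2 = (-2.003320, -1.675865)
  → (0.152888, -0.805322)
(x(1.66), y(1.66)) ≈ (0.1529, -0.8053)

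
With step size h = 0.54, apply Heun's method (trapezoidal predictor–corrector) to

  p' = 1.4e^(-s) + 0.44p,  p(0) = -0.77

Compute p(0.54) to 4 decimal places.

Heun: k1 = f(s_n, p_n); k2 = f(s_n + h, p_n + h·k1); p_{n+1} = p_n + (h/2)·(k1 + k2).
s=0.000000, p=-0.770000:
  k1 = f(0.000000, -0.770000) = 1.061200
  k2 = f(0.540000, -0.196952) = 0.729189
  p ← -0.770000 + (0.54/2)·(1.061200 + 0.729189) = -0.286595
p(0.54) ≈ -0.2866

-0.2866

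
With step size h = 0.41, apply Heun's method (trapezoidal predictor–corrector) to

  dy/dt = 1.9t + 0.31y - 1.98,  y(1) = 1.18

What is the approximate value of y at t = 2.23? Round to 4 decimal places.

Heun: k1 = f(t_n, y_n); k2 = f(t_n + h, y_n + h·k1); y_{n+1} = y_n + (h/2)·(k1 + k2).
t=1.000000, y=1.180000:
  k1 = f(1.000000, 1.180000) = 0.285800
  k2 = f(1.410000, 1.297178) = 1.101125
  y ← 1.180000 + (0.41/2)·(0.285800 + 1.101125) = 1.464320
t=1.410000, y=1.464320:
  k1 = f(1.410000, 1.464320) = 1.152939
  k2 = f(1.820000, 1.937025) = 2.078478
  y ← 1.464320 + (0.41/2)·(1.152939 + 2.078478) = 2.126760
t=1.820000, y=2.126760:
  k1 = f(1.820000, 2.126760) = 2.137296
  k2 = f(2.230000, 3.003051) = 3.187946
  y ← 2.126760 + (0.41/2)·(2.137296 + 3.187946) = 3.218435
y(2.23) ≈ 3.2184

3.2184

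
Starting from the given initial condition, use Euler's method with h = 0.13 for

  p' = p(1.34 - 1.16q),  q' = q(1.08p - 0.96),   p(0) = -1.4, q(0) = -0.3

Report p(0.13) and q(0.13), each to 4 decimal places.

-1.7072, -0.2036

Euler on (p,q): p_{n+1} = p_n + h·p', q_{n+1} = q_n + h·q'.
0.000000: (-1.400000, -0.300000); f=(-2.363200, 0.741600) → (-1.707216, -0.203592)
(p(0.13), q(0.13)) ≈ (-1.7072, -0.2036)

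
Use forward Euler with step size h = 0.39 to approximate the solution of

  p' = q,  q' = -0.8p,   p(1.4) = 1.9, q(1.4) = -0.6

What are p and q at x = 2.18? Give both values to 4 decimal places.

1.2008, -1.7126

Euler on (p,q): p_{n+1} = p_n + h·p', q_{n+1} = q_n + h·q'.
1.400000: (1.900000, -0.600000); f=(-0.600000, -1.520000) → (1.666000, -1.192800)
1.790000: (1.666000, -1.192800); f=(-1.192800, -1.332800) → (1.200808, -1.712592)
(p(2.18), q(2.18)) ≈ (1.2008, -1.7126)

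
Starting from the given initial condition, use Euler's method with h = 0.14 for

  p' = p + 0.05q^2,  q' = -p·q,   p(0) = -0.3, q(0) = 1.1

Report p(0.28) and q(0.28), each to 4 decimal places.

Euler on (p,q): p_{n+1} = p_n + h·p', q_{n+1} = q_n + h·q'.
0.000000: (-0.300000, 1.100000); f=(-0.239500, 0.330000) → (-0.333530, 1.146200)
0.140000: (-0.333530, 1.146200); f=(-0.267841, 0.382292) → (-0.371028, 1.199721)
(p(0.28), q(0.28)) ≈ (-0.3710, 1.1997)

-0.3710, 1.1997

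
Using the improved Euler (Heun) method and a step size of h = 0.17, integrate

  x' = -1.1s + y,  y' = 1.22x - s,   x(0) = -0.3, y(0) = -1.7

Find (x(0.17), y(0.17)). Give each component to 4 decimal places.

-0.6102, -1.8066

Heun on (x,y): k1 = f(s_n, state_n); k2 = f(s_n + h, state_n + h·k1); state_{n+1} = state_n + (h/2)·(k1 + k2).
0.000000: (-0.300000, -1.700000)
  k1 = (-1.700000, -0.366000)
  predictor → (-0.589000, -1.762220)
  k2 = (-1.949220, -0.888580)
  → (-0.610184, -1.806639)
(x(0.17), y(0.17)) ≈ (-0.6102, -1.8066)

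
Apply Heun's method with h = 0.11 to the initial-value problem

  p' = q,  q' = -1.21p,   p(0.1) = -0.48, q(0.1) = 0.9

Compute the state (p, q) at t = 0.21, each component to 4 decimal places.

-0.3775, 0.9573

Heun on (p,q): k1 = f(t_n, state_n); k2 = f(t_n + h, state_n + h·k1); state_{n+1} = state_n + (h/2)·(k1 + k2).
0.100000: (-0.480000, 0.900000)
  k1 = (0.900000, 0.580800)
  predictor → (-0.381000, 0.963888)
  k2 = (0.963888, 0.461010)
  → (-0.377486, 0.957300)
(p(0.21), q(0.21)) ≈ (-0.3775, 0.9573)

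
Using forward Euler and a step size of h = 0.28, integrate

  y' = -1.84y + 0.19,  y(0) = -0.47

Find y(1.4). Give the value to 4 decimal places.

0.0879

Euler: y_{n+1} = y_n + h·f(x_n, y_n).
x=0.000000, y=-0.470000: f=1.054800 → y ← -0.470000 + 0.28·1.054800 = -0.174656
x=0.280000, y=-0.174656: f=0.511367 → y ← -0.174656 + 0.28·0.511367 = -0.031473
x=0.560000, y=-0.031473: f=0.247911 → y ← -0.031473 + 0.28·0.247911 = 0.037942
x=0.840000, y=0.037942: f=0.120187 → y ← 0.037942 + 0.28·0.120187 = 0.071594
x=1.120000, y=0.071594: f=0.058267 → y ← 0.071594 + 0.28·0.058267 = 0.087909
y(1.4) ≈ 0.0879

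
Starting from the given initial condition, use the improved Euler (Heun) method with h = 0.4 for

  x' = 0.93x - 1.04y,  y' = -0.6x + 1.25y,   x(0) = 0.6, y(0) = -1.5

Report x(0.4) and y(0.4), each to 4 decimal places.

Heun on (x,y): k1 = f(t_n, state_n); k2 = f(t_n + h, state_n + h·k1); state_{n+1} = state_n + (h/2)·(k1 + k2).
0.000000: (0.600000, -1.500000)
  k1 = (2.118000, -2.235000)
  predictor → (1.447200, -2.394000)
  k2 = (3.835656, -3.860820)
  → (1.790731, -2.719164)
(x(0.4), y(0.4)) ≈ (1.7907, -2.7192)

1.7907, -2.7192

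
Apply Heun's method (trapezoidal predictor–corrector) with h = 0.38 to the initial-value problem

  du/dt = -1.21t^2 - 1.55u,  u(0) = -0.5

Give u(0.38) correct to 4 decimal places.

-0.3254

Heun: k1 = f(t_n, u_n); k2 = f(t_n + h, u_n + h·k1); u_{n+1} = u_n + (h/2)·(k1 + k2).
t=0.000000, u=-0.500000:
  k1 = f(0.000000, -0.500000) = 0.775000
  k2 = f(0.380000, -0.205500) = 0.143801
  u ← -0.500000 + (0.38/2)·(0.775000 + 0.143801) = -0.325428
u(0.38) ≈ -0.3254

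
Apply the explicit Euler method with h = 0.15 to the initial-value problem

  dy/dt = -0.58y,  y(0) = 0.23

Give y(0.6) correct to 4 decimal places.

0.1598

Euler: y_{n+1} = y_n + h·f(t_n, y_n).
t=0.000000, y=0.230000: f=-0.133400 → y ← 0.230000 + 0.15·(-0.133400) = 0.209990
t=0.150000, y=0.209990: f=-0.121794 → y ← 0.209990 + 0.15·(-0.121794) = 0.191721
t=0.300000, y=0.191721: f=-0.111198 → y ← 0.191721 + 0.15·(-0.111198) = 0.175041
t=0.450000, y=0.175041: f=-0.101524 → y ← 0.175041 + 0.15·(-0.101524) = 0.159813
y(0.6) ≈ 0.1598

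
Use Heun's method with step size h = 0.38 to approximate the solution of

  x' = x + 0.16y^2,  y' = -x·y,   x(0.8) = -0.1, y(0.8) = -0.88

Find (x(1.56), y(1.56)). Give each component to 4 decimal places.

Heun on (x,y): k1 = f(t_n, state_n); k2 = f(t_n + h, state_n + h·k1); state_{n+1} = state_n + (h/2)·(k1 + k2).
0.800000: (-0.100000, -0.880000)
  k1 = (0.023904, -0.088000)
  predictor → (-0.090916, -0.913440)
  k2 = (0.042583, -0.083047)
  → (-0.087367, -0.912499)
1.180000: (-0.087367, -0.912499)
  k1 = (0.045857, -0.079723)
  predictor → (-0.069942, -0.942794)
  k2 = (0.072276, -0.065941)
  → (-0.064922, -0.940175)
(x(1.56), y(1.56)) ≈ (-0.0649, -0.9402)

-0.0649, -0.9402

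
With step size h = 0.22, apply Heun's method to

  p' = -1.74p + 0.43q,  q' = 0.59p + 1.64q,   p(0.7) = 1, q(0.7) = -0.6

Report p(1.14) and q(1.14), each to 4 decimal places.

0.3778, -0.9644

Heun on (p,q): k1 = f(t_n, state_n); k2 = f(t_n + h, state_n + h·k1); state_{n+1} = state_n + (h/2)·(k1 + k2).
0.700000: (1.000000, -0.600000)
  k1 = (-1.998000, -0.394000)
  predictor → (0.560440, -0.686680)
  k2 = (-1.270438, -0.795496)
  → (0.640472, -0.730845)
0.920000: (0.640472, -0.730845)
  k1 = (-1.428684, -0.820707)
  predictor → (0.326161, -0.911400)
  k2 = (-0.959423, -1.302261)
  → (0.377780, -0.964371)
(p(1.14), q(1.14)) ≈ (0.3778, -0.9644)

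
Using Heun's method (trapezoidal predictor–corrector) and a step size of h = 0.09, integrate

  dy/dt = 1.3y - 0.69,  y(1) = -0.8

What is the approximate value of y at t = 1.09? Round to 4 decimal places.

Heun: k1 = f(t_n, y_n); k2 = f(t_n + h, y_n + h·k1); y_{n+1} = y_n + (h/2)·(k1 + k2).
t=1.000000, y=-0.800000:
  k1 = f(1.000000, -0.800000) = -1.730000
  k2 = f(1.090000, -0.955700) = -1.932410
  y ← -0.800000 + (0.09/2)·(-1.730000 + (-1.932410)) = -0.964808
y(1.09) ≈ -0.9648

-0.9648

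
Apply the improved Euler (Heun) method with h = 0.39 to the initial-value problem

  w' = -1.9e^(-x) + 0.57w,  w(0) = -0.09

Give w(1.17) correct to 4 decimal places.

Heun: k1 = f(x_n, w_n); k2 = f(x_n + h, w_n + h·k1); w_{n+1} = w_n + (h/2)·(k1 + k2).
x=0.000000, w=-0.090000:
  k1 = f(0.000000, -0.090000) = -1.951300
  k2 = f(0.390000, -0.851007) = -1.771482
  w ← -0.090000 + (0.39/2)·(-1.951300 + (-1.771482)) = -0.815943
x=0.390000, w=-0.815943:
  k1 = f(0.390000, -0.815943) = -1.751495
  k2 = f(0.780000, -1.499026) = -1.725416
  w ← -0.815943 + (0.39/2)·(-1.751495 + (-1.725416)) = -1.493940
x=0.780000, w=-1.493940:
  k1 = f(0.780000, -1.493940) = -1.722517
  k2 = f(1.170000, -2.165722) = -1.824159
  w ← -1.493940 + (0.39/2)·(-1.722517 + (-1.824159)) = -2.185542
w(1.17) ≈ -2.1855

-2.1855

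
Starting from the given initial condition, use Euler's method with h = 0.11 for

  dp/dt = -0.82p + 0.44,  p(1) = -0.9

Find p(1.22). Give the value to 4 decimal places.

Euler: p_{n+1} = p_n + h·f(t_n, p_n).
t=1.000000, p=-0.900000: f=1.178000 → p ← -0.900000 + 0.11·1.178000 = -0.770420
t=1.110000, p=-0.770420: f=1.071744 → p ← -0.770420 + 0.11·1.071744 = -0.652528
p(1.22) ≈ -0.6525

-0.6525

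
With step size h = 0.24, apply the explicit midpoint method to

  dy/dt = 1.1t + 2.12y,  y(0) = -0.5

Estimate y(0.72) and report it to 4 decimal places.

-1.7406

Midpoint: k1 = f(t_n, y_n); k2 = f(t_n + h/2, y_n + (h/2)·k1); y_{n+1} = y_n + h·k2.
t=0.000000, y=-0.500000:
  k1 = f(0.000000, -0.500000) = -1.060000
  k2 = f(0.120000, -0.627200) = -1.197664
  y ← -0.500000 + 0.24·(-1.197664) = -0.787439
t=0.240000, y=-0.787439:
  k1 = f(0.240000, -0.787439) = -1.405371
  k2 = f(0.360000, -0.956084) = -1.630898
  y ← -0.787439 + 0.24·(-1.630898) = -1.178855
t=0.480000, y=-1.178855:
  k1 = f(0.480000, -1.178855) = -1.971172
  k2 = f(0.600000, -1.415396) = -2.340639
  y ← -1.178855 + 0.24·(-2.340639) = -1.740608
y(0.72) ≈ -1.7406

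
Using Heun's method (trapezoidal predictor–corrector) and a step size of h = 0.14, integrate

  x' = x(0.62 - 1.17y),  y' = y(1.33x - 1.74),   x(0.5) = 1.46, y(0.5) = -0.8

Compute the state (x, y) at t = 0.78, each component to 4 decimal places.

Heun on (x,y): k1 = f(t_n, state_n); k2 = f(t_n + h, state_n + h·k1); state_{n+1} = state_n + (h/2)·(k1 + k2).
0.500000: (1.460000, -0.800000)
  k1 = (2.271760, -0.161440)
  predictor → (1.778046, -0.822602)
  k2 = (2.813659, -0.513963)
  → (1.815979, -0.847278)
0.640000: (1.815979, -0.847278)
  k1 = (2.926116, -0.572127)
  predictor → (2.225635, -0.927376)
  k2 = (3.794775, -1.131487)
  → (2.286442, -0.966531)
(x(0.78), y(0.78)) ≈ (2.2864, -0.9665)

2.2864, -0.9665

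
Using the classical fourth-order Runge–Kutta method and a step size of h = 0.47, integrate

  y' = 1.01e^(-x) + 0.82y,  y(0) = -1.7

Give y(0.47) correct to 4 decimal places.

RK4: k1 = f(x_n, y_n); k2 = f(x_n + h/2, y_n + (h/2)·k1); k3 = f(x_n + h/2, y_n + (h/2)·k2); k4 = f(x_n + h, y_n + h·k3); y_{n+1} = y_n + (h/6)·(k1 + 2k2 + 2k3 + k4).
x=0.000000, y=-1.700000:
  k1 = f(0.000000, -1.700000) = -0.384000
  k2 = f(0.235000, -1.790240) = -0.669520
  k3 = f(0.235000, -1.857337) = -0.724540
  k4 = f(0.470000, -2.040534) = -1.041985
  y ← -1.700000 + (0.47/6)·(k1 + 2k2 + 2k3 + k4) = -2.030105
y(0.47) ≈ -2.0301

-2.0301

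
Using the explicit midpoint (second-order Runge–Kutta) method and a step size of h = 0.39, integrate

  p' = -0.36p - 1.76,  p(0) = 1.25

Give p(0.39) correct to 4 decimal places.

0.4486

Midpoint: k1 = f(s_n, p_n); k2 = f(s_n + h/2, p_n + (h/2)·k1); p_{n+1} = p_n + h·k2.
s=0.000000, p=1.250000:
  k1 = f(0.000000, 1.250000) = -2.210000
  k2 = f(0.195000, 0.819050) = -2.054858
  p ← 1.250000 + 0.39·(-2.054858) = 0.448605
p(0.39) ≈ 0.4486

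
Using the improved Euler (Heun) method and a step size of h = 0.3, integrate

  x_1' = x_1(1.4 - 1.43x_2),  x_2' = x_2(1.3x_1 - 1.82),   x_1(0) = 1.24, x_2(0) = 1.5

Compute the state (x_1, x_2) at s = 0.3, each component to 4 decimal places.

1.0132, 1.3333

Heun on (x_1,x_2): k1 = f(s_n, state_n); k2 = f(s_n + h, state_n + h·k1); state_{n+1} = state_n + (h/2)·(k1 + k2).
0.000000: (1.240000, 1.500000)
  k1 = (-0.923800, -0.312000)
  predictor → (0.962860, 1.406400)
  k2 = (-0.588454, -0.799232)
  → (1.013162, 1.333315)
(x_1(0.3), x_2(0.3)) ≈ (1.0132, 1.3333)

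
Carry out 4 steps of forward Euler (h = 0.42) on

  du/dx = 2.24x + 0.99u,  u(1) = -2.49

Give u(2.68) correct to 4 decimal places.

-0.0799

Euler: u_{n+1} = u_n + h·f(x_n, u_n).
x=1.000000, u=-2.490000: f=-0.225100 → u ← -2.490000 + 0.42·(-0.225100) = -2.584542
x=1.420000, u=-2.584542: f=0.622103 → u ← -2.584542 + 0.42·0.622103 = -2.323259
x=1.840000, u=-2.323259: f=1.821574 → u ← -2.323259 + 0.42·1.821574 = -1.558197
x=2.260000, u=-1.558197: f=3.519785 → u ← -1.558197 + 0.42·3.519785 = -0.079888
u(2.68) ≈ -0.0799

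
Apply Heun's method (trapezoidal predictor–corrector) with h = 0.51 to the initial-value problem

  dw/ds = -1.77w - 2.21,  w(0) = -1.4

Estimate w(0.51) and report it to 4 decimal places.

-1.3250

Heun: k1 = f(s_n, w_n); k2 = f(s_n + h, w_n + h·k1); w_{n+1} = w_n + (h/2)·(k1 + k2).
s=0.000000, w=-1.400000:
  k1 = f(0.000000, -1.400000) = 0.268000
  k2 = f(0.510000, -1.263320) = 0.026076
  w ← -1.400000 + (0.51/2)·(0.268000 + 0.026076) = -1.325011
w(0.51) ≈ -1.3250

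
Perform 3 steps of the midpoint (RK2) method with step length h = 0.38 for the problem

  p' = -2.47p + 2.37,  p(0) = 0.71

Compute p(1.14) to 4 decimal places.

Midpoint: k1 = f(s_n, p_n); k2 = f(s_n + h/2, p_n + (h/2)·k1); p_{n+1} = p_n + h·k2.
s=0.000000, p=0.710000:
  k1 = f(0.000000, 0.710000) = 0.616300
  k2 = f(0.190000, 0.827097) = 0.327070
  p ← 0.710000 + 0.38·0.327070 = 0.834287
s=0.380000, p=0.834287:
  k1 = f(0.380000, 0.834287) = 0.309312
  k2 = f(0.570000, 0.893056) = 0.164152
  p ← 0.834287 + 0.38·0.164152 = 0.896664
s=0.760000, p=0.896664:
  k1 = f(0.760000, 0.896664) = 0.155239
  k2 = f(0.950000, 0.926160) = 0.082385
  p ← 0.896664 + 0.38·0.082385 = 0.927971
p(1.14) ≈ 0.9280

0.9280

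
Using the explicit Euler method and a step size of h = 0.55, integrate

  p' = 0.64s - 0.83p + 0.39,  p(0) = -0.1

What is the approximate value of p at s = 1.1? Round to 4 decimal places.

0.4951

Euler: p_{n+1} = p_n + h·f(s_n, p_n).
s=0.000000, p=-0.100000: f=0.473000 → p ← -0.100000 + 0.55·0.473000 = 0.160150
s=0.550000, p=0.160150: f=0.609075 → p ← 0.160150 + 0.55·0.609075 = 0.495142
p(1.1) ≈ 0.4951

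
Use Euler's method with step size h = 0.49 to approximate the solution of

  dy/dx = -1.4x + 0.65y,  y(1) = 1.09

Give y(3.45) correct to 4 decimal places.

-6.6987

Euler: y_{n+1} = y_n + h·f(x_n, y_n).
x=1.000000, y=1.090000: f=-0.691500 → y ← 1.090000 + 0.49·(-0.691500) = 0.751165
x=1.490000, y=0.751165: f=-1.597743 → y ← 0.751165 + 0.49·(-1.597743) = -0.031729
x=1.980000, y=-0.031729: f=-2.792624 → y ← -0.031729 + 0.49·(-2.792624) = -1.400115
x=2.470000, y=-1.400115: f=-4.368075 → y ← -1.400115 + 0.49·(-4.368075) = -3.540471
x=2.960000, y=-3.540471: f=-6.445306 → y ← -3.540471 + 0.49·(-6.445306) = -6.698671
y(3.45) ≈ -6.6987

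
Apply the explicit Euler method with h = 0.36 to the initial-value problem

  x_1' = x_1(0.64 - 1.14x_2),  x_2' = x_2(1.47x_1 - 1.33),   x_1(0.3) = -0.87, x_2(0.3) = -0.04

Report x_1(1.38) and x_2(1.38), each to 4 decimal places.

Euler on (x_1,x_2): x_1_{n+1} = x_1_n + h·x_1', x_2_{n+1} = x_2_n + h·x_2'.
0.300000: (-0.870000, -0.040000); f=(-0.596472, 0.104356) → (-1.084730, -0.002432)
0.660000: (-1.084730, -0.002432); f=(-0.697234, 0.007112) → (-1.335734, 0.000128)
1.020000: (-1.335734, 0.000128); f=(-0.854674, -0.000423) → (-1.643417, -0.000024)
(x_1(1.38), x_2(1.38)) ≈ (-1.6434, 0.0000)

-1.6434, 0.0000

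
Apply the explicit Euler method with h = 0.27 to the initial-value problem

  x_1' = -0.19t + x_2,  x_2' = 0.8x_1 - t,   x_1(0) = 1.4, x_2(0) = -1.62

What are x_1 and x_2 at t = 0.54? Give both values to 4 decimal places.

Euler on (x_1,x_2): x_1_{n+1} = x_1_n + h·x_1', x_2_{n+1} = x_2_n + h·x_2'.
0.000000: (1.400000, -1.620000); f=(-1.620000, 1.120000) → (0.962600, -1.317600)
0.270000: (0.962600, -1.317600); f=(-1.368900, 0.500080) → (0.592997, -1.182578)
(x_1(0.54), x_2(0.54)) ≈ (0.5930, -1.1826)

0.5930, -1.1826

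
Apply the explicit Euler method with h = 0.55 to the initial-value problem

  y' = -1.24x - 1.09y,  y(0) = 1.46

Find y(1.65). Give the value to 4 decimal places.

-0.8066

Euler: y_{n+1} = y_n + h·f(x_n, y_n).
x=0.000000, y=1.460000: f=-1.591400 → y ← 1.460000 + 0.55·(-1.591400) = 0.584730
x=0.550000, y=0.584730: f=-1.319356 → y ← 0.584730 + 0.55·(-1.319356) = -0.140916
x=1.100000, y=-0.140916: f=-1.210402 → y ← -0.140916 + 0.55·(-1.210402) = -0.806637
y(1.65) ≈ -0.8066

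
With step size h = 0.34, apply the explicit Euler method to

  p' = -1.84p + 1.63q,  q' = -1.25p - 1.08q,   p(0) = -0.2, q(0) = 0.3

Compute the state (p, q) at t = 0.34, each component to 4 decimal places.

0.0914, 0.2748

Euler on (p,q): p_{n+1} = p_n + h·p', q_{n+1} = q_n + h·q'.
0.000000: (-0.200000, 0.300000); f=(0.857000, -0.074000) → (0.091380, 0.274840)
(p(0.34), q(0.34)) ≈ (0.0914, 0.2748)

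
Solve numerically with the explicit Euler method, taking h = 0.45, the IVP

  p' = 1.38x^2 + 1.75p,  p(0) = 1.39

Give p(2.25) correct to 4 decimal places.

31.7261

Euler: p_{n+1} = p_n + h·f(x_n, p_n).
x=0.000000, p=1.390000: f=2.432500 → p ← 1.390000 + 0.45·2.432500 = 2.484625
x=0.450000, p=2.484625: f=4.627544 → p ← 2.484625 + 0.45·4.627544 = 4.567020
x=0.900000, p=4.567020: f=9.110084 → p ← 4.567020 + 0.45·9.110084 = 8.666558
x=1.350000, p=8.666558: f=17.681526 → p ← 8.666558 + 0.45·17.681526 = 16.623244
x=1.800000, p=16.623244: f=33.561878 → p ← 16.623244 + 0.45·33.561878 = 31.726089
p(2.25) ≈ 31.7261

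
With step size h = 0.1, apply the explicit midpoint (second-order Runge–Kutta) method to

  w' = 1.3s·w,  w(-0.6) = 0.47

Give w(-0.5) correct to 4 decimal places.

Midpoint: k1 = f(s_n, w_n); k2 = f(s_n + h/2, w_n + (h/2)·k1); w_{n+1} = w_n + h·k2.
s=-0.600000, w=0.470000:
  k1 = f(-0.600000, 0.470000) = -0.366600
  k2 = f(-0.550000, 0.451670) = -0.322944
  w ← 0.470000 + 0.1·(-0.322944) = 0.437706
w(-0.5) ≈ 0.4377

0.4377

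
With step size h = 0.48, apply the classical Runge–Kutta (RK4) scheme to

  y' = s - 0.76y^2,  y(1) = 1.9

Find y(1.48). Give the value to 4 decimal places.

1.5106

RK4: k1 = f(s_n, y_n); k2 = f(s_n + h/2, y_n + (h/2)·k1); k3 = f(s_n + h/2, y_n + (h/2)·k2); k4 = f(s_n + h, y_n + h·k3); y_{n+1} = y_n + (h/6)·(k1 + 2k2 + 2k3 + k4).
s=1.000000, y=1.900000:
  k1 = f(1.000000, 1.900000) = -1.743600
  k2 = f(1.240000, 1.481536) = -0.428161
  k3 = f(1.240000, 1.797241) = -1.214858
  k4 = f(1.480000, 1.316868) = 0.162052
  y ← 1.900000 + (0.48/6)·(k1 + 2k2 + 2k3 + k4) = 1.510593
y(1.48) ≈ 1.5106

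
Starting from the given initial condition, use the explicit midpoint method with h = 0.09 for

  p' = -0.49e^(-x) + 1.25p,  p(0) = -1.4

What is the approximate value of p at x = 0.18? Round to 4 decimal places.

Midpoint: k1 = f(x_n, p_n); k2 = f(x_n + h/2, p_n + (h/2)·k1); p_{n+1} = p_n + h·k2.
x=0.000000, p=-1.400000:
  k1 = f(0.000000, -1.400000) = -2.240000
  k2 = f(0.045000, -1.500800) = -2.344439
  p ← -1.400000 + 0.09·(-2.344439) = -1.610999
x=0.090000, p=-1.610999:
  k1 = f(0.090000, -1.610999) = -2.461576
  k2 = f(0.135000, -1.721770) = -2.580334
  p ← -1.610999 + 0.09·(-2.580334) = -1.843230
p(0.18) ≈ -1.8432

-1.8432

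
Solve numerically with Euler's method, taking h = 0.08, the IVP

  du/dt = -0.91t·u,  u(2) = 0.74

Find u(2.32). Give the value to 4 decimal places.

0.3784

Euler: u_{n+1} = u_n + h·f(t_n, u_n).
t=2.000000, u=0.740000: f=-1.346800 → u ← 0.740000 + 0.08·(-1.346800) = 0.632256
t=2.080000, u=0.632256: f=-1.196734 → u ← 0.632256 + 0.08·(-1.196734) = 0.536517
t=2.160000, u=0.536517: f=-1.054578 → u ← 0.536517 + 0.08·(-1.054578) = 0.452151
t=2.240000, u=0.452151: f=-0.921665 → u ← 0.452151 + 0.08·(-0.921665) = 0.378418
u(2.32) ≈ 0.3784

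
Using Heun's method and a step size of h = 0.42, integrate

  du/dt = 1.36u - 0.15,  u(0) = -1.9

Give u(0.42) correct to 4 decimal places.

Heun: k1 = f(t_n, u_n); k2 = f(t_n + h, u_n + h·k1); u_{n+1} = u_n + (h/2)·(k1 + k2).
t=0.000000, u=-1.900000:
  k1 = f(0.000000, -1.900000) = -2.734000
  k2 = f(0.420000, -3.048280) = -4.295661
  u ← -1.900000 + (0.42/2)·(-2.734000 + (-4.295661)) = -3.376229
u(0.42) ≈ -3.3762

-3.3762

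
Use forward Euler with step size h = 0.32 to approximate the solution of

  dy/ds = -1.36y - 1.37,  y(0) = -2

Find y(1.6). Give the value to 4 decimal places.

-1.0644

Euler: y_{n+1} = y_n + h·f(s_n, y_n).
s=0.000000, y=-2.000000: f=1.350000 → y ← -2.000000 + 0.32·1.350000 = -1.568000
s=0.320000, y=-1.568000: f=0.762480 → y ← -1.568000 + 0.32·0.762480 = -1.324006
s=0.640000, y=-1.324006: f=0.430649 → y ← -1.324006 + 0.32·0.430649 = -1.186199
s=0.960000, y=-1.186199: f=0.243230 → y ← -1.186199 + 0.32·0.243230 = -1.108365
s=1.280000, y=-1.108365: f=0.137377 → y ← -1.108365 + 0.32·0.137377 = -1.064405
y(1.6) ≈ -1.0644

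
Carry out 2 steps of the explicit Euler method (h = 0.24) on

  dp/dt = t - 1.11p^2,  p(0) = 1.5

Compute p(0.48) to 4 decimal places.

0.7421

Euler: p_{n+1} = p_n + h·f(t_n, p_n).
t=0.000000, p=1.500000: f=-2.497500 → p ← 1.500000 + 0.24·(-2.497500) = 0.900600
t=0.240000, p=0.900600: f=-0.660299 → p ← 0.900600 + 0.24·(-0.660299) = 0.742128
p(0.48) ≈ 0.7421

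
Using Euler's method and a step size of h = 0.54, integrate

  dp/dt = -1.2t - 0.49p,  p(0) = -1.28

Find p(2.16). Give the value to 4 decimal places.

Euler: p_{n+1} = p_n + h·f(t_n, p_n).
t=0.000000, p=-1.280000: f=0.627200 → p ← -1.280000 + 0.54·0.627200 = -0.941312
t=0.540000, p=-0.941312: f=-0.186757 → p ← -0.941312 + 0.54·(-0.186757) = -1.042161
t=1.080000, p=-1.042161: f=-0.785341 → p ← -1.042161 + 0.54·(-0.785341) = -1.466245
t=1.620000, p=-1.466245: f=-1.225540 → p ← -1.466245 + 0.54·(-1.225540) = -2.128037
p(2.16) ≈ -2.1280

-2.1280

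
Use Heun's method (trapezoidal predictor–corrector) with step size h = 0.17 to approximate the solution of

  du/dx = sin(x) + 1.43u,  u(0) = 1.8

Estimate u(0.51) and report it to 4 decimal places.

3.8691

Heun: k1 = f(x_n, u_n); k2 = f(x_n + h, u_n + h·k1); u_{n+1} = u_n + (h/2)·(k1 + k2).
x=0.000000, u=1.800000:
  k1 = f(0.000000, 1.800000) = 2.574000
  k2 = f(0.170000, 2.237580) = 3.368922
  u ← 1.800000 + (0.17/2)·(2.574000 + 3.368922) = 2.305148
x=0.170000, u=2.305148:
  k1 = f(0.170000, 2.305148) = 3.465544
  k2 = f(0.340000, 2.894291) = 4.472323
  u ← 2.305148 + (0.17/2)·(3.465544 + 4.472323) = 2.979867
x=0.340000, u=2.979867:
  k1 = f(0.340000, 2.979867) = 4.594697
  k2 = f(0.510000, 3.760966) = 5.866358
  u ← 2.979867 + (0.17/2)·(4.594697 + 5.866358) = 3.869057
u(0.51) ≈ 3.8691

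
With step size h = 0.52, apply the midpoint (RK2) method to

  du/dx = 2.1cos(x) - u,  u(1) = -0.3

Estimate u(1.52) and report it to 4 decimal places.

-0.0040

Midpoint: k1 = f(x_n, u_n); k2 = f(x_n + h/2, u_n + (h/2)·k1); u_{n+1} = u_n + h·k2.
x=1.000000, u=-0.300000:
  k1 = f(1.000000, -0.300000) = 1.434635
  k2 = f(1.260000, 0.073005) = 0.569210
  u ← -0.300000 + 0.52·0.569210 = -0.004011
u(1.52) ≈ -0.0040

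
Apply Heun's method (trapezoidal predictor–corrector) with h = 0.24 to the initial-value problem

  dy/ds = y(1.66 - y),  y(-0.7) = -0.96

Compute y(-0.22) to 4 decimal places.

Heun: k1 = f(s_n, y_n); k2 = f(s_n + h, y_n + h·k1); y_{n+1} = y_n + (h/2)·(k1 + k2).
s=-0.700000, y=-0.960000:
  k1 = f(-0.700000, -0.960000) = -2.515200
  k2 = f(-0.460000, -1.563648) = -5.040651
  y ← -0.960000 + (0.24/2)·(-2.515200 + (-5.040651)) = -1.866702
s=-0.460000, y=-1.866702:
  k1 = f(-0.460000, -1.866702) = -6.583302
  k2 = f(-0.220000, -3.446695) = -17.601217
  y ← -1.866702 + (0.24/2)·(-6.583302 + (-17.601217)) = -4.768844
y(-0.22) ≈ -4.7688

-4.7688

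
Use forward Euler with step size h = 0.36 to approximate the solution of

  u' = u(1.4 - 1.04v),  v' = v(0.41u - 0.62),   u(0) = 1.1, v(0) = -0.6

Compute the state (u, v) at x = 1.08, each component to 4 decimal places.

5.6321, -0.7497

Euler on (u,v): u_{n+1} = u_n + h·u', v_{n+1} = v_n + h·v'.
0.000000: (1.100000, -0.600000); f=(2.226400, 0.101400) → (1.901504, -0.563496)
0.360000: (1.901504, -0.563496); f=(3.776455, -0.089943) → (3.261028, -0.595876)
0.720000: (3.261028, -0.595876); f=(6.586333, -0.427256) → (5.632108, -0.749688)
(u(1.08), v(1.08)) ≈ (5.6321, -0.7497)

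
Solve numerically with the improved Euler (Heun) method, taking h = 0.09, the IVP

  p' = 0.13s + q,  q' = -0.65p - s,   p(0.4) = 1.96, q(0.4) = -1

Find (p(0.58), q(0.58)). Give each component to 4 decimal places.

Heun on (p,q): k1 = f(s_n, state_n); k2 = f(s_n + h, state_n + h·k1); state_{n+1} = state_n + (h/2)·(k1 + k2).
0.400000: (1.960000, -1.000000)
  k1 = (-0.948000, -1.674000)
  predictor → (1.874680, -1.150660)
  k2 = (-1.086960, -1.708542)
  → (1.868427, -1.152214)
0.490000: (1.868427, -1.152214)
  k1 = (-1.088514, -1.704477)
  predictor → (1.770461, -1.305617)
  k2 = (-1.230217, -1.730799)
  → (1.764084, -1.306802)
(p(0.58), q(0.58)) ≈ (1.7641, -1.3068)

1.7641, -1.3068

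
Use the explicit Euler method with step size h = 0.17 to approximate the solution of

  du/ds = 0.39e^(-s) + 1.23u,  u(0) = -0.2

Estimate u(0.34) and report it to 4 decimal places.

Euler: u_{n+1} = u_n + h·f(s_n, u_n).
s=0.000000, u=-0.200000: f=0.144000 → u ← -0.200000 + 0.17·0.144000 = -0.175520
s=0.170000, u=-0.175520: f=0.113140 → u ← -0.175520 + 0.17·0.113140 = -0.156286
u(0.34) ≈ -0.1563

-0.1563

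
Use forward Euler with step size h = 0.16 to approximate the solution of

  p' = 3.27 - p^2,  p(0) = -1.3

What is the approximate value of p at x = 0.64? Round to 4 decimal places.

Euler: p_{n+1} = p_n + h·f(x_n, p_n).
x=0.000000, p=-1.300000: f=1.580000 → p ← -1.300000 + 0.16·1.580000 = -1.047200
x=0.160000, p=-1.047200: f=2.173372 → p ← -1.047200 + 0.16·2.173372 = -0.699460
x=0.320000, p=-0.699460: f=2.780755 → p ← -0.699460 + 0.16·2.780755 = -0.254540
x=0.480000, p=-0.254540: f=3.205210 → p ← -0.254540 + 0.16·3.205210 = 0.258294
p(0.64) ≈ 0.2583

0.2583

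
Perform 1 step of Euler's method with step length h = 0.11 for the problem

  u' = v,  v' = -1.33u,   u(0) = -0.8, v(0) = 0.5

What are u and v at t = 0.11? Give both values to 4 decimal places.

-0.7450, 0.6170

Euler on (u,v): u_{n+1} = u_n + h·u', v_{n+1} = v_n + h·v'.
0.000000: (-0.800000, 0.500000); f=(0.500000, 1.064000) → (-0.745000, 0.617040)
(u(0.11), v(0.11)) ≈ (-0.7450, 0.6170)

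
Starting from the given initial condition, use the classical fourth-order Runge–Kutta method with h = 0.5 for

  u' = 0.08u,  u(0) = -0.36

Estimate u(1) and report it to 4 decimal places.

-0.3900

RK4: k1 = f(x_n, u_n); k2 = f(x_n + h/2, u_n + (h/2)·k1); k3 = f(x_n + h/2, u_n + (h/2)·k2); k4 = f(x_n + h, u_n + h·k3); u_{n+1} = u_n + (h/6)·(k1 + 2k2 + 2k3 + k4).
x=0.000000, u=-0.360000:
  k1 = f(0.000000, -0.360000) = -0.028800
  k2 = f(0.250000, -0.367200) = -0.029376
  k3 = f(0.250000, -0.367344) = -0.029388
  k4 = f(0.500000, -0.374694) = -0.029976
  u ← -0.360000 + (0.5/6)·(k1 + 2k2 + 2k3 + k4) = -0.374692
x=0.500000, u=-0.374692:
  k1 = f(0.500000, -0.374692) = -0.029975
  k2 = f(0.750000, -0.382186) = -0.030575
  k3 = f(0.750000, -0.382336) = -0.030587
  k4 = f(1.000000, -0.389985) = -0.031199
  u ← -0.374692 + (0.5/6)·(k1 + 2k2 + 2k3 + k4) = -0.389983
u(1) ≈ -0.3900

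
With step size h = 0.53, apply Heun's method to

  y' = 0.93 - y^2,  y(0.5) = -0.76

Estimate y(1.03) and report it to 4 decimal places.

-0.5072

Heun: k1 = f(x_n, y_n); k2 = f(x_n + h, y_n + h·k1); y_{n+1} = y_n + (h/2)·(k1 + k2).
x=0.500000, y=-0.760000:
  k1 = f(0.500000, -0.760000) = 0.352400
  k2 = f(1.030000, -0.573228) = 0.601410
  y ← -0.760000 + (0.53/2)·(0.352400 + 0.601410) = -0.507240
y(1.03) ≈ -0.5072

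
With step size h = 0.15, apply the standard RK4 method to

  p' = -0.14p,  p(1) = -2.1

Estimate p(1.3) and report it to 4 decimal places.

-2.0136

RK4: k1 = f(s_n, p_n); k2 = f(s_n + h/2, p_n + (h/2)·k1); k3 = f(s_n + h/2, p_n + (h/2)·k2); k4 = f(s_n + h, p_n + h·k3); p_{n+1} = p_n + (h/6)·(k1 + 2k2 + 2k3 + k4).
s=1.000000, p=-2.100000:
  k1 = f(1.000000, -2.100000) = 0.294000
  k2 = f(1.075000, -2.077950) = 0.290913
  k3 = f(1.075000, -2.078182) = 0.290945
  k4 = f(1.150000, -2.056358) = 0.287890
  p ← -2.100000 + (0.15/6)·(k1 + 2k2 + 2k3 + k4) = -2.056360
s=1.150000, p=-2.056360:
  k1 = f(1.150000, -2.056360) = 0.287890
  k2 = f(1.225000, -2.034768) = 0.284868
  k3 = f(1.225000, -2.034995) = 0.284899
  k4 = f(1.300000, -2.013625) = 0.281907
  p ← -2.056360 + (0.15/6)·(k1 + 2k2 + 2k3 + k4) = -2.013627
p(1.3) ≈ -2.0136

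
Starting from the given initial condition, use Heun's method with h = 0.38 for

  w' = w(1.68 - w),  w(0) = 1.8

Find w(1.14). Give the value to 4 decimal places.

Heun: k1 = f(x_n, w_n); k2 = f(x_n + h, w_n + h·k1); w_{n+1} = w_n + (h/2)·(k1 + k2).
x=0.000000, w=1.800000:
  k1 = f(0.000000, 1.800000) = -0.216000
  k2 = f(0.380000, 1.717920) = -0.065144
  w ← 1.800000 + (0.38/2)·(-0.216000 + (-0.065144)) = 1.746583
x=0.380000, w=1.746583:
  k1 = f(0.380000, 1.746583) = -0.116292
  k2 = f(0.760000, 1.702392) = -0.038119
  w ← 1.746583 + (0.38/2)·(-0.116292 + (-0.038119)) = 1.717245
x=0.760000, w=1.717245:
  k1 = f(0.760000, 1.717245) = -0.063958
  k2 = f(1.140000, 1.692940) = -0.021907
  w ← 1.717245 + (0.38/2)·(-0.063958 + (-0.021907)) = 1.700930
w(1.14) ≈ 1.7009

1.7009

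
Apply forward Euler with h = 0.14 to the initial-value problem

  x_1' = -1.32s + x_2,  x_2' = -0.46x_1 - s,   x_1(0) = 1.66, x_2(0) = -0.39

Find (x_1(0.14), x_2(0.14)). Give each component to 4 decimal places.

1.6054, -0.4969

Euler on (x_1,x_2): x_1_{n+1} = x_1_n + h·x_1', x_2_{n+1} = x_2_n + h·x_2'.
0.000000: (1.660000, -0.390000); f=(-0.390000, -0.763600) → (1.605400, -0.496904)
(x_1(0.14), x_2(0.14)) ≈ (1.6054, -0.4969)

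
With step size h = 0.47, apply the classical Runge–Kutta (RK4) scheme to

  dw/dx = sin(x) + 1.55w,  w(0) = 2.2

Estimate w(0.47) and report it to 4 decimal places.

RK4: k1 = f(x_n, w_n); k2 = f(x_n + h/2, w_n + (h/2)·k1); k3 = f(x_n + h/2, w_n + (h/2)·k2); k4 = f(x_n + h, w_n + h·k3); w_{n+1} = w_n + (h/6)·(k1 + 2k2 + 2k3 + k4).
x=0.000000, w=2.200000:
  k1 = f(0.000000, 2.200000) = 3.410000
  k2 = f(0.235000, 3.001350) = 4.884935
  k3 = f(0.235000, 3.347960) = 5.422181
  k4 = f(0.470000, 4.748425) = 7.812945
  w ← 2.200000 + (0.47/6)·(k1 + 2k2 + 2k3 + k4) = 4.693912
w(0.47) ≈ 4.6939

4.6939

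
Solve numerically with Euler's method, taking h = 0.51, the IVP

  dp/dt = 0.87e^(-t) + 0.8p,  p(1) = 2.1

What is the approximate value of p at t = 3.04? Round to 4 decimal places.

Euler: p_{n+1} = p_n + h·f(t_n, p_n).
t=1.000000, p=2.100000: f=2.000055 → p ← 2.100000 + 0.51·2.000055 = 3.120028
t=1.510000, p=3.120028: f=2.688214 → p ← 3.120028 + 0.51·2.688214 = 4.491017
t=2.020000, p=4.491017: f=3.708224 → p ← 4.491017 + 0.51·3.708224 = 6.382212
t=2.530000, p=6.382212: f=5.175073 → p ← 6.382212 + 0.51·5.175073 = 9.021499
p(3.04) ≈ 9.0215

9.0215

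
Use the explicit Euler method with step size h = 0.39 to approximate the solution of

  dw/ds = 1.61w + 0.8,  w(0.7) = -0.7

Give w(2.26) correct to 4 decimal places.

Euler: w_{n+1} = w_n + h·f(s_n, w_n).
s=0.700000, w=-0.700000: f=-0.327000 → w ← -0.700000 + 0.39·(-0.327000) = -0.827530
s=1.090000, w=-0.827530: f=-0.532323 → w ← -0.827530 + 0.39·(-0.532323) = -1.035136
s=1.480000, w=-1.035136: f=-0.866569 → w ← -1.035136 + 0.39·(-0.866569) = -1.373098
s=1.870000, w=-1.373098: f=-1.410688 → w ← -1.373098 + 0.39·(-1.410688) = -1.923266
w(2.26) ≈ -1.9233

-1.9233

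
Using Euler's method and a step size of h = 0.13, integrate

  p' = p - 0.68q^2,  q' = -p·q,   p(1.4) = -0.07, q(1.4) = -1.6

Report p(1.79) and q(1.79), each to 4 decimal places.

-0.8995, -1.8043

Euler on (p,q): p_{n+1} = p_n + h·p', q_{n+1} = q_n + h·q'.
1.400000: (-0.070000, -1.600000); f=(-1.810800, -0.112000) → (-0.305404, -1.614560)
1.530000: (-0.305404, -1.614560); f=(-2.078031, -0.493093) → (-0.575548, -1.678662)
1.660000: (-0.575548, -1.678662); f=(-2.491724, -0.966151) → (-0.899472, -1.804262)
(p(1.79), q(1.79)) ≈ (-0.8995, -1.8043)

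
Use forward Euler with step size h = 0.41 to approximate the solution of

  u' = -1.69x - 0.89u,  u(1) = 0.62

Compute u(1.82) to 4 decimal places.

-1.1670

Euler: u_{n+1} = u_n + h·f(x_n, u_n).
x=1.000000, u=0.620000: f=-2.241800 → u ← 0.620000 + 0.41·(-2.241800) = -0.299138
x=1.410000, u=-0.299138: f=-2.116667 → u ← -0.299138 + 0.41·(-2.116667) = -1.166972
u(1.82) ≈ -1.1670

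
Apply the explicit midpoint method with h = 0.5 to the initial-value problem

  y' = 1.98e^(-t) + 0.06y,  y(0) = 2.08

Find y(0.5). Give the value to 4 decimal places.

2.9292

Midpoint: k1 = f(t_n, y_n); k2 = f(t_n + h/2, y_n + (h/2)·k1); y_{n+1} = y_n + h·k2.
t=0.000000, y=2.080000:
  k1 = f(0.000000, 2.080000) = 2.104800
  k2 = f(0.250000, 2.606200) = 1.698398
  y ← 2.080000 + 0.5·1.698398 = 2.929199
y(0.5) ≈ 2.9292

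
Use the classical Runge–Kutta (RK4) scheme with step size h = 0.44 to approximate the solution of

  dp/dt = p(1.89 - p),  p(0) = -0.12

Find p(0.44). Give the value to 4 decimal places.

-0.2995

RK4: k1 = f(t_n, p_n); k2 = f(t_n + h/2, p_n + (h/2)·k1); k3 = f(t_n + h/2, p_n + (h/2)·k2); k4 = f(t_n + h, p_n + h·k3); p_{n+1} = p_n + (h/6)·(k1 + 2k2 + 2k3 + k4).
t=0.000000, p=-0.120000:
  k1 = f(0.000000, -0.120000) = -0.241200
  k2 = f(0.220000, -0.173064) = -0.357042
  k3 = f(0.220000, -0.198549) = -0.414680
  k4 = f(0.440000, -0.302459) = -0.663129
  p ← -0.120000 + (0.44/6)·(k1 + 2k2 + 2k3 + k4) = -0.299503
p(0.44) ≈ -0.2995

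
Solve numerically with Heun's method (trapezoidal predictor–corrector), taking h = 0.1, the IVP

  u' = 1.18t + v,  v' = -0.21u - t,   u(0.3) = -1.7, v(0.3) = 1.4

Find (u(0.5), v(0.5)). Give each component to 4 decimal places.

Heun on (u,v): k1 = f(t_n, state_n); k2 = f(t_n + h, state_n + h·k1); state_{n+1} = state_n + (h/2)·(k1 + k2).
0.300000: (-1.700000, 1.400000)
  k1 = (1.754000, 0.057000)
  predictor → (-1.524600, 1.405700)
  k2 = (1.877700, -0.079834)
  → (-1.518415, 1.398858)
0.400000: (-1.518415, 1.398858)
  k1 = (1.870858, -0.081133)
  predictor → (-1.331329, 1.390745)
  k2 = (1.980745, -0.220421)
  → (-1.325835, 1.383781)
(u(0.5), v(0.5)) ≈ (-1.3258, 1.3838)

-1.3258, 1.3838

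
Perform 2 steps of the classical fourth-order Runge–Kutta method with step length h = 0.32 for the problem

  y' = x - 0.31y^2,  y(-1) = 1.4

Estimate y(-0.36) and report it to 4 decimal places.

0.7516

RK4: k1 = f(x_n, y_n); k2 = f(x_n + h/2, y_n + (h/2)·k1); k3 = f(x_n + h/2, y_n + (h/2)·k2); k4 = f(x_n + h, y_n + h·k3); y_{n+1} = y_n + (h/6)·(k1 + 2k2 + 2k3 + k4).
x=-1.000000, y=1.400000:
  k1 = f(-1.000000, 1.400000) = -1.607600
  k2 = f(-0.840000, 1.142784) = -1.244846
  k3 = f(-0.840000, 1.200825) = -1.287014
  k4 = f(-0.680000, 0.988156) = -0.982700
  y ← 1.400000 + (0.32/6)·(k1 + 2k2 + 2k3 + k4) = 0.991786
x=-0.680000, y=0.991786:
  k1 = f(-0.680000, 0.991786) = -0.984928
  k2 = f(-0.520000, 0.834197) = -0.735724
  k3 = f(-0.520000, 0.874070) = -0.756839
  k4 = f(-0.360000, 0.749597) = -0.534188
  y ← 0.991786 + (0.32/6)·(k1 + 2k2 + 2k3 + k4) = 0.751559
y(-0.36) ≈ 0.7516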